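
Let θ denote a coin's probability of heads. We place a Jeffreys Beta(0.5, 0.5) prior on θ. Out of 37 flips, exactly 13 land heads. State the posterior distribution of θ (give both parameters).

The binomial likelihood is conjugate to the Beta prior: with 13 successes and 24 failures, the posterior is Beta(0.5+13, 0.5+24) = Beta(13.5, 24.5).

Posterior: Beta(13.5, 24.5)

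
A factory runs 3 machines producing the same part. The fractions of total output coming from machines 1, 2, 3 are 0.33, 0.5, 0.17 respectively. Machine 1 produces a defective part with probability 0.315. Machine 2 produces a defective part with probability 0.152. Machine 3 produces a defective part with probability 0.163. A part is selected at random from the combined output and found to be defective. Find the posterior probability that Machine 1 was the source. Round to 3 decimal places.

Posterior probability ≈ 0.501

P(defective|M1) = 0.315; P(defective|M2) = 0.152; P(defective|M3) = 0.163.
Prior × likelihood for each source: 0.33·0.315=0.1040, 0.5·0.152=0.07600, 0.17·0.163=0.02771. Summing gives P(defective) = 0.20766.
P(Machine 1 | defective) = 0.1040 / 0.20766 = 0.501.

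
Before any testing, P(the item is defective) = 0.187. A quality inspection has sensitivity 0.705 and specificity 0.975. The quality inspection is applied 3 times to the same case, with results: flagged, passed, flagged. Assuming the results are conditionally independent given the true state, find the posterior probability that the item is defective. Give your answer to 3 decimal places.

Posterior P(H) ≈ 0.982

With H the event that the item is defective, the joint likelihood of the observed sequence is P(data|H) = 0.705·0.295·0.705 = 0.14662 and P(data|¬H) = 0.025·0.975·0.025 = 0.00060938.
Bayes: P(H|data) = 0.187·0.14662 / (0.187·0.14662 + 0.813·0.00060938) = 0.027418/0.027914 = 0.9823.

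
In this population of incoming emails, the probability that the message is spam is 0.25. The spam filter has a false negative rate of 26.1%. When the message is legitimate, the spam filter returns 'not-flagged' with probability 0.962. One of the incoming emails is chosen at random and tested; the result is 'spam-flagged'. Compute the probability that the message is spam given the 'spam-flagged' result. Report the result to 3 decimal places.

P(H | E) ≈ 0.866

Let H be the event that the message is spam. P(H) = 0.25, so P(¬H) = 0.75. With E the 'spam-flagged' result, P(E|H) = 0.739 and P(E|¬H) = 0.038.
P(E) = 0.739·0.25 + 0.038·0.75 = 0.18475 + 0.028500 = 0.21325.
By Bayes' theorem, P(H|E) = 0.18475 / 0.21325 = 0.866.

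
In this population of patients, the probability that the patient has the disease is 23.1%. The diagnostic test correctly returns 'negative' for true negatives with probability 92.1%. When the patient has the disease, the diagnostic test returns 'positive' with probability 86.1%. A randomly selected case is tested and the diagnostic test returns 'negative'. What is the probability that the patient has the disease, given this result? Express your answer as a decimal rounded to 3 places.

Let H be the event that the patient has the disease. P(H) = 0.231, so P(¬H) = 0.769. With E the 'negative' result, P(E|H) = 0.139 and P(E|¬H) = 0.921.
P(E) = 0.139·0.231 + 0.921·0.769 = 0.032109 + 0.70825 = 0.74036.
By Bayes' theorem, P(H|E) = 0.032109 / 0.74036 = 0.043.

P(H | E) ≈ 0.043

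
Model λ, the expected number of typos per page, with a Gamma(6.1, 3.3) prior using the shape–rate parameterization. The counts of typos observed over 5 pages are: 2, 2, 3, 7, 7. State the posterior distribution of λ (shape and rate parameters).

Total count ∑xᵢ = 21 over n = 5 pages.
Gamma is conjugate to the Poisson likelihood: posterior is Gamma(shape = 6.1+21 = 27.1, rate = 3.3+5 = 8.3).

Posterior: Gamma(shape=27.1, rate=8.3)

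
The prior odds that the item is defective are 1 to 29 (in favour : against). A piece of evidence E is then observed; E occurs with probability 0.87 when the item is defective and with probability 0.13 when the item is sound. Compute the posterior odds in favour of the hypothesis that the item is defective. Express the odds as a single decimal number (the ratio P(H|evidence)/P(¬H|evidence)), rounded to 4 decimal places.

Prior odds = 1/29 = 0.034483. In log-odds, ln(0.034483) = -3.3673.
Add log likelihood ratio: ln(6.6923) = 1.9010.
Posterior log-odds = -1.4663, so posterior odds = exp(-1.4663) = 0.23077.

Posterior odds ≈ 0.2308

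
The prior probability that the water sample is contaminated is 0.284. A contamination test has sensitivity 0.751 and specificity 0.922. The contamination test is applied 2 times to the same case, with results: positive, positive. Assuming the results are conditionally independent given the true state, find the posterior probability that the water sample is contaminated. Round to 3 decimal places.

With H the event that the water sample is contaminated, the joint likelihood of the observed sequence is P(data|H) = 0.751·0.751 = 0.56400 and P(data|¬H) = 0.078·0.078 = 0.0060840.
Bayes: P(H|data) = 0.284·0.56400 / (0.284·0.56400 + 0.716·0.0060840) = 0.16018/0.16453 = 0.9735.

Posterior P(H) ≈ 0.974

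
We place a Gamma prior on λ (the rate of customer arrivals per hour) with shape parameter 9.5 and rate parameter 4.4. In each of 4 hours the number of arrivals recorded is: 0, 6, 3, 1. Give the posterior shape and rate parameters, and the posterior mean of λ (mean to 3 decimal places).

Total count ∑xᵢ = 10 over n = 4 hours.
Gamma is conjugate to the Poisson likelihood: posterior is Gamma(shape = 9.5+10 = 19.5, rate = 4.4+4 = 8.4).
Posterior mean = shape/rate = 19.5/8.4 = 2.321.

Posterior: Gamma(shape=19.5, rate=8.4); mean ≈ 2.321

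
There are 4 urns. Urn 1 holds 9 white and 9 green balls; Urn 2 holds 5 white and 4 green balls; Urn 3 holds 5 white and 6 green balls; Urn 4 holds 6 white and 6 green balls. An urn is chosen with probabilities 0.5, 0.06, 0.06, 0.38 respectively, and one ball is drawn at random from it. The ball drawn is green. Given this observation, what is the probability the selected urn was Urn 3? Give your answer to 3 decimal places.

P(green|Urn 1) = 0.5; P(green|Urn 2) = 0.4444; P(green|Urn 3) = 0.5455; P(green|Urn 4) = 0.5.
Prior × likelihood for each source: 0.5·0.5=0.2500, 0.06·0.4444=0.02667, 0.06·0.5455=0.03273, 0.38·0.5=0.1900. Summing gives P(green) = 0.49939.
P(Urn 3 | green) = 0.03273 / 0.49939 = 0.066.

Posterior probability ≈ 0.066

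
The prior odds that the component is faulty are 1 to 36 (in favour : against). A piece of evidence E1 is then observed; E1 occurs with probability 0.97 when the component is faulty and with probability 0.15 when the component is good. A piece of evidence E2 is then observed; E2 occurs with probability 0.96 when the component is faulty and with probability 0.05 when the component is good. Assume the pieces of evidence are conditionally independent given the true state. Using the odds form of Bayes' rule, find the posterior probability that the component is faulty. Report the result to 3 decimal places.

Posterior probability ≈ 0.775

Prior odds = 1/36 = 0.027778.
Likelihood ratio for E1 = 0.97/0.15 = 6.4667.
Likelihood ratio for E2 = 0.96/0.05 = 19.200.
Posterior odds = prior odds × LR₁ × LR₂ = 3.4489.
Posterior probability = odds/(1+odds) = 3.4489/4.4489 = 0.775.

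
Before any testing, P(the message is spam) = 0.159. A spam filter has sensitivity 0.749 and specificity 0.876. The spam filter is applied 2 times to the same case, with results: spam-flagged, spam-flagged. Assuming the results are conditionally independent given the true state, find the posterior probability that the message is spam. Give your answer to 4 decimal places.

Let H be the event that the message is spam; start with P(H) = 0.159. P('spam-flagged'|H) = 0.749, P('spam-flagged'|¬H) = 0.124.
Update on result 1 ('spam-flagged'): P(H) ← 0.749·0.1590 / (0.749·0.1590 + 0.124·0.8410) = 0.11909/0.22337 = 0.5331.
Update on result 2 ('spam-flagged'): P(H) ← 0.749·0.5331 / (0.749·0.5331 + 0.124·0.4669) = 0.39932/0.45721 = 0.8734.

Posterior P(H) ≈ 0.8734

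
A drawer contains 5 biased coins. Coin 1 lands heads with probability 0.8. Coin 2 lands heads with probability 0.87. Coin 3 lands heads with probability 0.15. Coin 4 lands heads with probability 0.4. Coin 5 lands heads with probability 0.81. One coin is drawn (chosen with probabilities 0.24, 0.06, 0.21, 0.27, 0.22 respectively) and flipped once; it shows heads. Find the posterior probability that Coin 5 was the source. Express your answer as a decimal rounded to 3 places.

P(heads|C1) = 0.8; P(heads|C2) = 0.87; P(heads|C3) = 0.15; P(heads|C4) = 0.4; P(heads|C5) = 0.81.
Prior × likelihood for each source: 0.24·0.8=0.1920, 0.06·0.87=0.05220, 0.21·0.15=0.03150, 0.27·0.4=0.1080, 0.22·0.81=0.1782. Summing gives P(heads) = 0.56190.
P(Coin 5 | heads) = 0.1782 / 0.56190 = 0.317.

Posterior probability ≈ 0.317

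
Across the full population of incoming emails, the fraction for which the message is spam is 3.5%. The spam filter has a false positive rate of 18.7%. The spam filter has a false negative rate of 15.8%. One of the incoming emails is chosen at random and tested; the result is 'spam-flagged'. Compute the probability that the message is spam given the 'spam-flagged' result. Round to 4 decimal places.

P(H | E) ≈ 0.1404

Write H for 'the message is spam'. Prior odds H:¬H = 0.035/0.965 = 0.036269. For the 'spam-flagged' outcome, the likelihood ratio is 0.842/0.187 = 4.5027.
Posterior odds = 0.036269 × 4.5027 = 0.16331, so P(H|E) = 0.16331/(1+0.16331) = 0.1404.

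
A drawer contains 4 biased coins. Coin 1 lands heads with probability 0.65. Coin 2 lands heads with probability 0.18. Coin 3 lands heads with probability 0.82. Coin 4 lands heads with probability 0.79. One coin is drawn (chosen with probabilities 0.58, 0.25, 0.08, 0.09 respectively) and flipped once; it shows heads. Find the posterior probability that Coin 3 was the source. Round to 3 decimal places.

Posterior probability ≈ 0.117

P(heads|C1) = 0.65; P(heads|C2) = 0.18; P(heads|C3) = 0.82; P(heads|C4) = 0.79.
Prior × likelihood for each source: 0.58·0.65=0.3770, 0.25·0.18=0.04500, 0.08·0.82=0.06560, 0.09·0.79=0.07110. Summing gives P(heads) = 0.55870.
P(Coin 3 | heads) = 0.06560 / 0.55870 = 0.117.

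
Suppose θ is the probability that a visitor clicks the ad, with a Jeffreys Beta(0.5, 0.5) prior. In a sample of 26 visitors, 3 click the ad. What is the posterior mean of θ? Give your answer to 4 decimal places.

Posterior mean ≈ 0.1296

Observing 3 successes and 23 failures updates Beta(0.5, 0.5) by adding the success and failure counts to the two shape parameters: α = 0.5+3 = 3.5, β = 0.5+23 = 23.5.
E[θ | data] = 3.5/(3.5+23.5) = 0.1296.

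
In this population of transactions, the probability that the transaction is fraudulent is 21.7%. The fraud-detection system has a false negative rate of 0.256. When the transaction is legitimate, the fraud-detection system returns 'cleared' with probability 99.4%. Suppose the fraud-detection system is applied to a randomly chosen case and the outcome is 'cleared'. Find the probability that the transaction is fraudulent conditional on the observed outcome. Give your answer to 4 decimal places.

Let H be the event that the transaction is fraudulent. P(H) = 0.217, so P(¬H) = 0.783. With E the 'cleared' result, P(E|H) = 0.256 and P(E|¬H) = 0.994.
P(E) = 0.256·0.217 + 0.994·0.783 = 0.055552 + 0.77830 = 0.83385.
By Bayes' theorem, P(H|E) = 0.055552 / 0.83385 = 0.0666.

P(H | E) ≈ 0.0666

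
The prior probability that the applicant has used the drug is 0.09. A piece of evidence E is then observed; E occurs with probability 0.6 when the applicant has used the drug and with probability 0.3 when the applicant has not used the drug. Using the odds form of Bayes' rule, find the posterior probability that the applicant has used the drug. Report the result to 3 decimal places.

Posterior probability ≈ 0.165

Prior odds = 0.09/(1−0.09) = 0.098901. In log-odds, ln(0.098901) = -2.3136.
Add log likelihood ratio: ln(2.0000) = 0.69315.
Posterior log-odds = -1.6205, so posterior odds = exp(-1.6205) = 0.19780. Converting, P(H|E) = 0.19780/1.1978 = 0.165.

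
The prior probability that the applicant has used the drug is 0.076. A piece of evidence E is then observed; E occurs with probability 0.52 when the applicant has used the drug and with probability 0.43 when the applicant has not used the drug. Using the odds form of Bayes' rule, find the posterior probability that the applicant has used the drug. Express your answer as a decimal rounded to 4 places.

Prior odds = 0.076/(1−0.076) = 0.082251.
Likelihood ratio for E = 0.52/0.43 = 1.2093.
Posterior odds = prior odds × LR = 0.099466.
Posterior probability = odds/(1+odds) = 0.099466/1.0995 = 0.0905.

Posterior probability ≈ 0.0905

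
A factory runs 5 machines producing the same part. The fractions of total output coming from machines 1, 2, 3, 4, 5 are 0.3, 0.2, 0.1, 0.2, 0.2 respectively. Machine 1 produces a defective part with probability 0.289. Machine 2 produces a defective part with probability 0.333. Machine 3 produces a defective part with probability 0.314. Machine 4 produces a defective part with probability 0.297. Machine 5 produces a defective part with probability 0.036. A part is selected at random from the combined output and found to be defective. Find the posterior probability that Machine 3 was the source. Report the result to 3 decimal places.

Posterior probability ≈ 0.125

Tabulate prior·likelihood by source: [1] prior 0.3, lik 0.289, product 0.08670; [2] prior 0.2, lik 0.333, product 0.06660; [3] prior 0.1, lik 0.314, product 0.03140; [4] prior 0.2, lik 0.297, product 0.05940; [5] prior 0.2, lik 0.036, product 0.007200.
Normalizing constant = 0.25130; the posterior for Machine 3 is its product over the sum, 0.03140/0.25130 = 0.125.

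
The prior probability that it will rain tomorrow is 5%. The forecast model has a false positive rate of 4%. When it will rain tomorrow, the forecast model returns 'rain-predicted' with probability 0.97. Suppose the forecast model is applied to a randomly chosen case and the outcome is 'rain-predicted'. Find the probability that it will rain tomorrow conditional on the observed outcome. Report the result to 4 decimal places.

Write H for 'it will rain tomorrow'. Prior odds H:¬H = 0.05/0.95 = 0.052632. For the 'rain-predicted' outcome, the likelihood ratio is 0.97/0.04 = 24.250.
Posterior odds = 0.052632 × 24.250 = 1.2763, so P(H|E) = 1.2763/(1+1.2763) = 0.5607.

P(H | E) ≈ 0.5607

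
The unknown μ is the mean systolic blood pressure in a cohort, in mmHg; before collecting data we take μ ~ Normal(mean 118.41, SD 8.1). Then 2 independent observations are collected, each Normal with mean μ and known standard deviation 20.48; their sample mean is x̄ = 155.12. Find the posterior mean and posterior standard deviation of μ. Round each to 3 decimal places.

Posterior mean ≈ 127.158; posterior SD ≈ 7.069

With known σ, the Normal prior is conjugate. Weight on the data is w = (n/σ²)/(n/σ² + 1/τ₀²) = 0.00476837/(0.00476837+0.0152416) = 0.23830.
Posterior mean = w·x̄ + (1−w)·μ₀ = 0.23830·155.12 + 0.76170·118.41 = 127.158. Posterior variance = 1/(0.00476837+0.0152416) = 49.9751, so SD = 7.069.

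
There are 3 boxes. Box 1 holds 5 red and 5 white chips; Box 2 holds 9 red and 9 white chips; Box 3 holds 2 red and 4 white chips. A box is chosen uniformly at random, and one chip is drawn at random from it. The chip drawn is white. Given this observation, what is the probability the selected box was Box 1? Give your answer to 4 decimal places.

Tabulate prior·likelihood by source: [1] prior 0.333333, lik 0.5, product 0.1667; [2] prior 0.333333, lik 0.5, product 0.1667; [3] prior 0.333333, lik 0.6667, product 0.2222.
Normalizing constant = 0.55556; the posterior for Box 1 is its product over the sum, 0.1667/0.55556 = 0.3000.

Posterior probability ≈ 0.3000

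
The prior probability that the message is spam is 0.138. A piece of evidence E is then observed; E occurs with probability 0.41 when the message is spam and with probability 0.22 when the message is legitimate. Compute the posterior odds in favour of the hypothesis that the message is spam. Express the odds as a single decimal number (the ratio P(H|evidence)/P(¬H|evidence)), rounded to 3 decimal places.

Prior odds = 0.138/(1−0.138) = 0.16009.
Likelihood ratio for E = 0.41/0.22 = 1.8636.
Posterior odds = prior odds × LR = 0.29835.

Posterior odds ≈ 0.298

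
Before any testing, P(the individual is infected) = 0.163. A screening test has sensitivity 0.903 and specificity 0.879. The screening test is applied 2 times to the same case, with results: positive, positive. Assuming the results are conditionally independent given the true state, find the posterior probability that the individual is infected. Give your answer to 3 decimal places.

Posterior P(H) ≈ 0.916

Let H be the event that the individual is infected; start with P(H) = 0.163. P('positive'|H) = 0.903, P('positive'|¬H) = 0.121.
Update on result 1 ('positive'): P(H) ← 0.903·0.1630 / (0.903·0.1630 + 0.121·0.8370) = 0.14719/0.24847 = 0.5924.
Update on result 2 ('positive'): P(H) ← 0.903·0.5924 / (0.903·0.5924 + 0.121·0.4076) = 0.53493/0.58425 = 0.9156.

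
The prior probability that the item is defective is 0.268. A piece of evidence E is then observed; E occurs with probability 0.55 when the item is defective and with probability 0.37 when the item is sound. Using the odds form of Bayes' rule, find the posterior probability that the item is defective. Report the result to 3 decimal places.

Posterior probability ≈ 0.352

Prior odds = 0.268/(1−0.268) = 0.36612. In log-odds, ln(0.36612) = -1.0048.
Add log likelihood ratio: ln(1.4865) = 0.39642.
Posterior log-odds = -0.60838, so posterior odds = exp(-0.60838) = 0.54423. Converting, P(H|E) = 0.54423/1.5442 = 0.352.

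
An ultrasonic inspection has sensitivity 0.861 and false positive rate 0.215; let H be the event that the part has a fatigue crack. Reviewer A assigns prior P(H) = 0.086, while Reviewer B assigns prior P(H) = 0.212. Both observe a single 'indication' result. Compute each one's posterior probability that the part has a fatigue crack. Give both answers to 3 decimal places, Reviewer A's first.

P('+'|H) = 0.861, P('+'|¬H) = 0.215.
Reviewer A: numerator 0.861·0.086 = 0.074046; evidence = 0.074046+0.215·0.914 = 0.27056; posterior = 0.274.
Reviewer B: numerator 0.861·0.212 = 0.18253; evidence = 0.18253+0.215·0.788 = 0.35195; posterior = 0.519.

Reviewer A: 0.274; Reviewer B: 0.519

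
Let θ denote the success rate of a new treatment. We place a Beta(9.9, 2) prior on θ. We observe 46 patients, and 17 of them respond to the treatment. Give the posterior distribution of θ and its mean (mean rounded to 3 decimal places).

Posterior: Beta(26.9, 31); mean ≈ 0.465

Observing 17 successes and 29 failures updates Beta(9.9, 2) by adding the success and failure counts to the two shape parameters: α = 9.9+17 = 26.9, β = 2+29 = 31.
Posterior mean = α/(α+β) = 26.9/57.9 = 0.465.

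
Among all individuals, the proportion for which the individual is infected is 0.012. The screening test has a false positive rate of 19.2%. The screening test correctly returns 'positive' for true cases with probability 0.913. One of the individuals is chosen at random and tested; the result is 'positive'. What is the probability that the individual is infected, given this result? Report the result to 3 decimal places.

Let H be the event that the individual is infected. P(H) = 0.012, so P(¬H) = 0.988. With E the 'positive' result, P(E|H) = 0.913 and P(E|¬H) = 0.192.
P(E) = 0.913·0.012 + 0.192·0.988 = 0.010956 + 0.18970 = 0.20065.
By Bayes' theorem, P(H|E) = 0.010956 / 0.20065 = 0.055.

P(H | E) ≈ 0.055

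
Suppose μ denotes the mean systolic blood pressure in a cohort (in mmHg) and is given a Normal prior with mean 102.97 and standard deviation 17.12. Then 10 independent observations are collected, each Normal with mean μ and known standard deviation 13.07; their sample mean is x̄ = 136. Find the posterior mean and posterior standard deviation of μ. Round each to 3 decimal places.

Posterior mean ≈ 134.181; posterior SD ≈ 4.018

With known σ, the Normal prior is conjugate. Weight on the data is w = (n/σ²)/(n/σ² + 1/τ₀²) = 0.0585395/(0.0585395+0.00341187) = 0.94493.
Posterior mean = w·x̄ + (1−w)·μ₀ = 0.94493·136 + 0.055073·102.97 = 134.181. Posterior variance = 1/(0.0585395+0.00341187) = 16.1417, so SD = 4.018.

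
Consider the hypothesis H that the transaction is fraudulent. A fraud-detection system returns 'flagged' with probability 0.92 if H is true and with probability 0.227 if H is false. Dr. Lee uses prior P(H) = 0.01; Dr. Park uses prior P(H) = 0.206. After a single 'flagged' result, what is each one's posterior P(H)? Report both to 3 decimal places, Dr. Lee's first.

The likelihood ratio for a 'flagged' result is 0.92/0.227 = 4.0529.
Dr. Lee: prior odds 0.01/0.99 = 0.010101; posterior odds 0.040938; posterior probability 0.039.
Dr. Park: prior odds 0.206/0.794 = 0.25945; posterior odds 1.0515; posterior probability 0.513.

Dr. Lee: 0.039; Dr. Park: 0.513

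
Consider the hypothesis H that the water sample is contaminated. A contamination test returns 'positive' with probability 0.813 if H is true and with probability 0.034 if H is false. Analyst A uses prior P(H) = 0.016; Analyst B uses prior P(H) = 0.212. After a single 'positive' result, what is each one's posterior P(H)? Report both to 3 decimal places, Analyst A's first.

The likelihood ratio for a 'positive' result is 0.813/0.034 = 23.912.
Analyst A: prior odds 0.016/0.984 = 0.016260; posterior odds 0.38881; posterior probability 0.280.
Analyst B: prior odds 0.212/0.788 = 0.26904; posterior odds 6.4331; posterior probability 0.865.

Analyst A: 0.280; Analyst B: 0.865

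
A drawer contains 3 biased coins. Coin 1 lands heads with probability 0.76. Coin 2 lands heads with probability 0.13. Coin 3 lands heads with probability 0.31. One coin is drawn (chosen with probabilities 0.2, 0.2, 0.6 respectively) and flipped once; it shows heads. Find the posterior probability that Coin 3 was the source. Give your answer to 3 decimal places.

Tabulate prior·likelihood by source: [1] prior 0.2, lik 0.76, product 0.1520; [2] prior 0.2, lik 0.13, product 0.02600; [3] prior 0.6, lik 0.31, product 0.1860.
Normalizing constant = 0.36400; the posterior for Coin 3 is its product over the sum, 0.1860/0.36400 = 0.511.

Posterior probability ≈ 0.511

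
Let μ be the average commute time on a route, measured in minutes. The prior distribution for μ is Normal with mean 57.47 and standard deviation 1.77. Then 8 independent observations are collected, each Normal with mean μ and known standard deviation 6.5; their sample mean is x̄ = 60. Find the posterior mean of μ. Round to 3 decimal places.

With known σ, the Normal prior is conjugate. Weight on the data is w = (n/σ²)/(n/σ² + 1/τ₀²) = 0.189349/(0.189349+0.319193) = 0.37234.
Posterior mean = w·x̄ + (1−w)·μ₀ = 0.37234·60 + 0.62766·57.47 = 58.412.

Posterior mean ≈ 58.412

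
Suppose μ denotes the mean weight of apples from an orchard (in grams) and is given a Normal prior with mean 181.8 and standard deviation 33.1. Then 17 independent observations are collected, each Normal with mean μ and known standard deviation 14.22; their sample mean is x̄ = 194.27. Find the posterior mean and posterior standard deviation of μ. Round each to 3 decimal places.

Posterior mean ≈ 194.136; posterior SD ≈ 3.430

Prior precision 1/τ₀² = 1/33.1² = 0.00091273; data precision n/σ² = 17/14.22² = 0.0840717.
Posterior precision = 0.00091273 + 0.0840717 = 0.0849844, giving posterior SD = 1/√0.0849844 = 3.430.
Posterior mean = (0.00091273·181.8 + 0.0840717·194.27) / 0.0849844 = 194.136.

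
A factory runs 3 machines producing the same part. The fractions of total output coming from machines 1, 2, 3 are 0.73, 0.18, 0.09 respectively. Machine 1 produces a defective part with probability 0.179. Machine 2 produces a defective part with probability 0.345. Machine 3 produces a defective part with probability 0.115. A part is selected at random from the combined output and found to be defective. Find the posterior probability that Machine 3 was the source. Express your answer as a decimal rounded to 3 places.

P(defective|M1) = 0.179; P(defective|M2) = 0.345; P(defective|M3) = 0.115.
Prior × likelihood for each source: 0.73·0.179=0.1307, 0.18·0.345=0.06210, 0.09·0.115=0.01035. Summing gives P(defective) = 0.20312.
P(Machine 3 | defective) = 0.01035 / 0.20312 = 0.051.

Posterior probability ≈ 0.051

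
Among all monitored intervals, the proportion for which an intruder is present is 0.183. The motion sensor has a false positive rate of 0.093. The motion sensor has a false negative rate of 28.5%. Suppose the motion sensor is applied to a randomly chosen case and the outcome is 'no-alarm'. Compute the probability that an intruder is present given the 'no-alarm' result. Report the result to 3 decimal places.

Write H for 'an intruder is present'. Prior odds H:¬H = 0.183/0.817 = 0.22399. For the 'no-alarm' outcome, the likelihood ratio is 0.285/0.907 = 0.31422.
Posterior odds = 0.22399 × 0.31422 = 0.070383, so P(H|E) = 0.070383/(1+0.070383) = 0.066.

P(H | E) ≈ 0.066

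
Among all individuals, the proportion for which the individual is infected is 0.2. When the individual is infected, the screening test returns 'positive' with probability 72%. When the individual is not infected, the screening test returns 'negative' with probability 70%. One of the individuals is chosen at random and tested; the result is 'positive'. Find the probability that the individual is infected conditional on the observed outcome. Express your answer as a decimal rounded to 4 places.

Let H be the event that the individual is infected. P(H) = 0.2, so P(¬H) = 0.8. With E the 'positive' result, P(E|H) = 0.72 and P(E|¬H) = 0.3.
P(E) = 0.72·0.2 + 0.3·0.8 = 0.14400 + 0.24000 = 0.38400.
By Bayes' theorem, P(H|E) = 0.14400 / 0.38400 = 0.3750.

P(H | E) ≈ 0.3750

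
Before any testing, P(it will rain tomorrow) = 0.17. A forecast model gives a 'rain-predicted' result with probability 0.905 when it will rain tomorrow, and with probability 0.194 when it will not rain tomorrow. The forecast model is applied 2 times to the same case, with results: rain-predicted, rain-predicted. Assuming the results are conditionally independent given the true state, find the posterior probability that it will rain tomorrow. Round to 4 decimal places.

With H the event that it will rain tomorrow, the joint likelihood of the observed sequence is P(data|H) = 0.905·0.905 = 0.81903 and P(data|¬H) = 0.194·0.194 = 0.037636.
Bayes: P(H|data) = 0.17·0.81903 / (0.17·0.81903 + 0.83·0.037636) = 0.13923/0.17047 = 0.8168.

Posterior P(H) ≈ 0.8168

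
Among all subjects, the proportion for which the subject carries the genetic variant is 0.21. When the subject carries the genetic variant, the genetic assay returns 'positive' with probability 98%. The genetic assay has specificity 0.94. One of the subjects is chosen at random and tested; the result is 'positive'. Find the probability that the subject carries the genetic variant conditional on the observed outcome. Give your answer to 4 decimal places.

P(H | E) ≈ 0.8128

Write H for 'the subject carries the genetic variant'. Prior odds H:¬H = 0.21/0.79 = 0.26582. For the 'positive' outcome, the likelihood ratio is 0.98/0.06 = 16.333.
Posterior odds = 0.26582 × 16.333 = 4.3418, so P(H|E) = 4.3418/(1+4.3418) = 0.8128.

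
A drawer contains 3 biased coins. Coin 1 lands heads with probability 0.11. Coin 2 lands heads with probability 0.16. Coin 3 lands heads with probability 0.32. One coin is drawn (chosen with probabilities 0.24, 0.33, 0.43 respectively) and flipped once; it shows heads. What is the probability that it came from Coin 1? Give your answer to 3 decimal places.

Tabulate prior·likelihood by source: [1] prior 0.24, lik 0.11, product 0.02640; [2] prior 0.33, lik 0.16, product 0.05280; [3] prior 0.43, lik 0.32, product 0.1376.
Normalizing constant = 0.21680; the posterior for Coin 1 is its product over the sum, 0.02640/0.21680 = 0.122.

Posterior probability ≈ 0.122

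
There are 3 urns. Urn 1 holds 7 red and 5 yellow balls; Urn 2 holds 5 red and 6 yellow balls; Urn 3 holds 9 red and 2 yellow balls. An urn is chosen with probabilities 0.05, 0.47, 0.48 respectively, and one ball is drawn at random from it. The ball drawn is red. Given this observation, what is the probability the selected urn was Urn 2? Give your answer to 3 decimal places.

Posterior probability ≈ 0.336

Tabulate prior·likelihood by source: [1] prior 0.05, lik 0.5833, product 0.02917; [2] prior 0.47, lik 0.4545, product 0.2136; [3] prior 0.48, lik 0.8182, product 0.3927.
Normalizing constant = 0.63553; the posterior for Urn 2 is its product over the sum, 0.2136/0.63553 = 0.336.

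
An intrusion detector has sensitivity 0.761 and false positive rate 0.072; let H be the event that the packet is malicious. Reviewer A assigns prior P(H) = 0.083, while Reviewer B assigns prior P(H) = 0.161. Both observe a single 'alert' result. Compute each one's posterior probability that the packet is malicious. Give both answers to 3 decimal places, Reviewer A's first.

Reviewer A: 0.489; Reviewer B: 0.670

P('+'|H) = 0.761, P('+'|¬H) = 0.072.
Reviewer A: numerator 0.761·0.083 = 0.063163; evidence = 0.063163+0.072·0.917 = 0.12919; posterior = 0.489.
Reviewer B: numerator 0.761·0.161 = 0.12252; evidence = 0.12252+0.072·0.839 = 0.18293; posterior = 0.670.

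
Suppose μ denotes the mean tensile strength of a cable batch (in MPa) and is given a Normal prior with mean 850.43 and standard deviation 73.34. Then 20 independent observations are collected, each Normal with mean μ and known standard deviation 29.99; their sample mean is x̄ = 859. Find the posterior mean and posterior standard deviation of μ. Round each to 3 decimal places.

Posterior mean ≈ 858.929; posterior SD ≈ 6.678

With known σ, the Normal prior is conjugate. Weight on the data is w = (n/σ²)/(n/σ² + 1/τ₀²) = 0.0222370/(0.0222370+0.00018592) = 0.99171.
Posterior mean = w·x̄ + (1−w)·μ₀ = 0.99171·859 + 0.0082913·850.43 = 858.929. Posterior variance = 1/(0.0222370+0.00018592) = 44.5971, so SD = 6.678.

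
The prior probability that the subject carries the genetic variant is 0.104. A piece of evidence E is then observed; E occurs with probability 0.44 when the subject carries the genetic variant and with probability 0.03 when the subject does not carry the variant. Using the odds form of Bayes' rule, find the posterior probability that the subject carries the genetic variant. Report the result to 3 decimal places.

Posterior probability ≈ 0.630

Prior odds = 0.104/(1−0.104) = 0.11607. In log-odds, ln(0.11607) = -2.1535.
Add log likelihood ratio: ln(14.667) = 2.6856.
Posterior log-odds = 0.53203, so posterior odds = exp(0.53203) = 1.7024. Converting, P(H|E) = 1.7024/2.7024 = 0.630.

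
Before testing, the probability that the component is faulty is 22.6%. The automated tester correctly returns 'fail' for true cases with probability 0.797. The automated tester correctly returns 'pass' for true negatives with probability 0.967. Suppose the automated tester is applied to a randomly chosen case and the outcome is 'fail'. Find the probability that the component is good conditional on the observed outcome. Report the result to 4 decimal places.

P(¬H | E) ≈ 0.1242

Let H be the event that the component is faulty. P(H) = 0.226, so P(¬H) = 0.774. With E the 'fail' result, P(E|H) = 0.797 and P(E|¬H) = 0.033.
P(E) = 0.797·0.226 + 0.033·0.774 = 0.18012 + 0.025542 = 0.20566.
By Bayes' theorem, P(H|E) = 0.18012 / 0.20566 = 0.8758. Hence P(¬H|E) = 1 − 0.8758 = 0.1242.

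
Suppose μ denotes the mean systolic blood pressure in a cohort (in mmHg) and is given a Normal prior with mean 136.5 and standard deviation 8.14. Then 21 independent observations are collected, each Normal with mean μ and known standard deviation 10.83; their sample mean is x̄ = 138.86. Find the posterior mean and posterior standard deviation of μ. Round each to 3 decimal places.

With known σ, the Normal prior is conjugate. Weight on the data is w = (n/σ²)/(n/σ² + 1/τ₀²) = 0.179045/(0.179045+0.0150922) = 0.92226.
Posterior mean = w·x̄ + (1−w)·μ₀ = 0.92226·138.86 + 0.077740·136.5 = 138.677. Posterior variance = 1/(0.179045+0.0150922) = 5.15100, so SD = 2.270.

Posterior mean ≈ 138.677; posterior SD ≈ 2.270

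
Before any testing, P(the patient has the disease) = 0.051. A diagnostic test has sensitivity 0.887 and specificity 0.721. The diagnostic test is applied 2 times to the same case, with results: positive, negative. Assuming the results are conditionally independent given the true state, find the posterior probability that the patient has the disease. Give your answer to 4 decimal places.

With H the event that the patient has the disease, the joint likelihood of the observed sequence is P(data|H) = 0.887·0.113 = 0.10023 and P(data|¬H) = 0.279·0.721 = 0.20116.
Bayes: P(H|data) = 0.051·0.10023 / (0.051·0.10023 + 0.949·0.20116) = 0.0051118/0.19601 = 0.0261.

Posterior P(H) ≈ 0.0261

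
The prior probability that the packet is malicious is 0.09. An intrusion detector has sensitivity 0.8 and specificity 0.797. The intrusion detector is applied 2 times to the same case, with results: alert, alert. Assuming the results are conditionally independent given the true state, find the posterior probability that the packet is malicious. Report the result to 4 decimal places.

Posterior P(H) ≈ 0.6057

With H the event that the packet is malicious, the joint likelihood of the observed sequence is P(data|H) = 0.8·0.8 = 0.64000 and P(data|¬H) = 0.203·0.203 = 0.041209.
Bayes: P(H|data) = 0.09·0.64000 / (0.09·0.64000 + 0.91·0.041209) = 0.057600/0.095100 = 0.6057.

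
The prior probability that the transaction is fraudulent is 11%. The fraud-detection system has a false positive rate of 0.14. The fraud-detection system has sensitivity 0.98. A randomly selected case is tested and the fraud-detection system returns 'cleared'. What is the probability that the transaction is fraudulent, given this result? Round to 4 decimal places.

Write H for 'the transaction is fraudulent'. Prior odds H:¬H = 0.11/0.89 = 0.12360. For the 'cleared' outcome, the likelihood ratio is 0.02/0.86 = 0.023256.
Posterior odds = 0.12360 × 0.023256 = 0.0028743, so P(H|E) = 0.0028743/(1+0.0028743) = 0.0029.

P(H | E) ≈ 0.0029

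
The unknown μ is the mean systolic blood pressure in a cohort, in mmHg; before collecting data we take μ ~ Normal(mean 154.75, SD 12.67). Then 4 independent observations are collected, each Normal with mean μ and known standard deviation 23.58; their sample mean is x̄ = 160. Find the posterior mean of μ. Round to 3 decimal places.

Posterior mean ≈ 157.564

Prior precision 1/τ₀² = 1/12.67² = 0.00622941; data precision n/σ² = 4/23.58² = 0.00719403.
Posterior precision = 0.00622941 + 0.00719403 = 0.0134234.
Posterior mean = (0.00622941·154.75 + 0.00719403·160) / 0.0134234 = 157.564.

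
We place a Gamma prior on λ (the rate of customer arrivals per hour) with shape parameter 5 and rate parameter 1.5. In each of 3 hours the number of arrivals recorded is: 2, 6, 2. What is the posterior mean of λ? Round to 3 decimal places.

Total count ∑xᵢ = 10 over n = 3 hours.
Gamma is conjugate to the Poisson likelihood: posterior is Gamma(shape = 5+10 = 15, rate = 1.5+3 = 4.5).
E[λ | data] = 15/4.5 = 3.333.

Posterior mean ≈ 3.333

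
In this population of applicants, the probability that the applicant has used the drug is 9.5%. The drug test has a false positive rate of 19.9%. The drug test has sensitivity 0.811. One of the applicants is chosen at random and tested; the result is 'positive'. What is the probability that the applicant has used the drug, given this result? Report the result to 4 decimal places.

Let H be the event that the applicant has used the drug. P(H) = 0.095, so P(¬H) = 0.905. With E the 'positive' result, P(E|H) = 0.811 and P(E|¬H) = 0.199.
P(E) = 0.811·0.095 + 0.199·0.905 = 0.077045 + 0.18010 = 0.25714.
By Bayes' theorem, P(H|E) = 0.077045 / 0.25714 = 0.2996.

P(H | E) ≈ 0.2996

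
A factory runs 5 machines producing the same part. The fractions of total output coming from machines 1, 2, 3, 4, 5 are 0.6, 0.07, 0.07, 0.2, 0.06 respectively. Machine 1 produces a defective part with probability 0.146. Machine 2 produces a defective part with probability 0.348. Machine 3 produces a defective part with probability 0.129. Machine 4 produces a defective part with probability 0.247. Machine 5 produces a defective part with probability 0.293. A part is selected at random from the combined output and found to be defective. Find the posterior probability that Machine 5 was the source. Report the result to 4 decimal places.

P(defective|M1) = 0.146; P(defective|M2) = 0.348; P(defective|M3) = 0.129; P(defective|M4) = 0.247; P(defective|M5) = 0.293.
Prior × likelihood for each source: 0.6·0.146=0.08760, 0.07·0.348=0.02436, 0.07·0.129=0.009030, 0.2·0.247=0.04940, 0.06·0.293=0.01758. Summing gives P(defective) = 0.18797.
P(Machine 5 | defective) = 0.01758 / 0.18797 = 0.0935.

Posterior probability ≈ 0.0935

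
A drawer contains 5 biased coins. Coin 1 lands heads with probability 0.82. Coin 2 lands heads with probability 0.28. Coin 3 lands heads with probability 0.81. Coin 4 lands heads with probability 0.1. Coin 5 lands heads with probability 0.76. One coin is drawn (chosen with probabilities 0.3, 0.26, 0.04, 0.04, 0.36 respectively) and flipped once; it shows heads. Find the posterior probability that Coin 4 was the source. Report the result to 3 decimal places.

Posterior probability ≈ 0.006

P(heads|C1) = 0.82; P(heads|C2) = 0.28; P(heads|C3) = 0.81; P(heads|C4) = 0.1; P(heads|C5) = 0.76.
Prior × likelihood for each source: 0.3·0.82=0.2460, 0.26·0.28=0.07280, 0.04·0.81=0.03240, 0.04·0.1=0.004000, 0.36·0.76=0.2736. Summing gives P(heads) = 0.62880.
P(Coin 4 | heads) = 0.004000 / 0.62880 = 0.006.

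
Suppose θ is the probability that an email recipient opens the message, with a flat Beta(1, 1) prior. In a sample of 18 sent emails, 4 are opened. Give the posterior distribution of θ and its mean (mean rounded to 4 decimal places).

Posterior: Beta(5, 15); mean ≈ 0.2500

The binomial likelihood is conjugate to the Beta prior: with 4 successes and 14 failures, the posterior is Beta(1+4, 1+14) = Beta(5, 15).
Posterior mean = α/(α+β) = 5/20 = 0.2500.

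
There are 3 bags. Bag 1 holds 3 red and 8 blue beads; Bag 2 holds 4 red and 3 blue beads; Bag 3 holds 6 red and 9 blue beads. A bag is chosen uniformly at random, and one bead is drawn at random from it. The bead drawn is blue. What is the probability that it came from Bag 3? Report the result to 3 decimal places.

Posterior probability ≈ 0.342

Tabulate prior·likelihood by source: [1] prior 0.333333, lik 0.7273, product 0.2424; [2] prior 0.333333, lik 0.4286, product 0.1429; [3] prior 0.333333, lik 0.6, product 0.2000.
Normalizing constant = 0.58528; the posterior for Bag 3 is its product over the sum, 0.2000/0.58528 = 0.342.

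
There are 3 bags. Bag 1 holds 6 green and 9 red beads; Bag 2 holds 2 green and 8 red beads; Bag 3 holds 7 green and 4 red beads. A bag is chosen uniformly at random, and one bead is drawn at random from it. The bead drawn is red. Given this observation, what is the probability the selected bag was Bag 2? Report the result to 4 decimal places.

Posterior probability ≈ 0.4536

P(red|Bag 1) = 0.6; P(red|Bag 2) = 0.8; P(red|Bag 3) = 0.3636.
Prior × likelihood for each source: 0.333333·0.6=0.2000, 0.333333·0.8=0.2667, 0.333333·0.3636=0.1212. Summing gives P(red) = 0.58788.
P(Bag 2 | red) = 0.2667 / 0.58788 = 0.4536.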